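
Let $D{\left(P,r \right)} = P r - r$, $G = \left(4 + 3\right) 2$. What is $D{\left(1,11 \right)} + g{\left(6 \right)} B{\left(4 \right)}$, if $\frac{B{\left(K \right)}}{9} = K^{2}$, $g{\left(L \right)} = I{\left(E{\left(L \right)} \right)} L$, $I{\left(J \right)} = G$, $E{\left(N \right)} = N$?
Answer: $12096$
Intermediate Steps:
$G = 14$ ($G = 7 \cdot 2 = 14$)
$D{\left(P,r \right)} = - r + P r$
$I{\left(J \right)} = 14$
$g{\left(L \right)} = 14 L$
$B{\left(K \right)} = 9 K^{2}$
$D{\left(1,11 \right)} + g{\left(6 \right)} B{\left(4 \right)} = 11 \left(-1 + 1\right) + 14 \cdot 6 \cdot 9 \cdot 4^{2} = 11 \cdot 0 + 84 \cdot 9 \cdot 16 = 0 + 84 \cdot 144 = 0 + 12096 = 12096$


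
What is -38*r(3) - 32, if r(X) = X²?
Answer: -374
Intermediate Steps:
-38*r(3) - 32 = -38*3² - 32 = -38*9 - 32 = -342 - 32 = -374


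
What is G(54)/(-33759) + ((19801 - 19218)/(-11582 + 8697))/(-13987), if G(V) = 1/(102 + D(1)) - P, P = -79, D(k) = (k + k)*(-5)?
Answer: -97170529477/41775969613620 ≈ -0.0023260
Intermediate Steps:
D(k) = -10*k (D(k) = (2*k)*(-5) = -10*k)
G(V) = 7269/92 (G(V) = 1/(102 - 10*1) - 1*(-79) = 1/(102 - 10) + 79 = 1/92 + 79 = 7269/92)
G(54)/(-33759) + ((19801 - 19218)/(-11582 + 8697))/(-13987) = (7269/92)/(-33759) + ((19801 - 19218)/(-11582 + 8697))/(-13987) = (7269/92)*(-1/33759) + (583/(-2885))*(-1/13987) = -2423/1035276 + (583*(-1/2885))*(-1/13987) = -2423/1035276 - 583/2885*(-1/13987) = -2423/1035276 + 583/40352495 = -97170529477/41775969613620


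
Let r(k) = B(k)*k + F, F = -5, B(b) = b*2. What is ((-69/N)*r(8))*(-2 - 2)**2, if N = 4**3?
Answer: -8487/4 ≈ -2121.8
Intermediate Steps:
B(b) = 2*b
N = 64
r(k) = -5 + 2*k**2 (r(k) = (2*k)*k - 5 = 2*k**2 - 5 = -5 + 2*k**2)
((-69/N)*r(8))*(-2 - 2)**2 = ((-69/64)*(-5 + 2*8**2))*(-2 - 2)**2 = ((-69*1/64)*(-5 + 2*64))*(-4)**2 = -69*(-5 + 128)/64*16 = -69/64*123*16 = -8487/64*16 = -8487/4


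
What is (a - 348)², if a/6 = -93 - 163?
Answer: 3549456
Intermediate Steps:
a = -1536 (a = 6*(-93 - 163) = 6*(-256) = -1536)
(a - 348)² = (-1536 - 348)² = (-1884)² = 3549456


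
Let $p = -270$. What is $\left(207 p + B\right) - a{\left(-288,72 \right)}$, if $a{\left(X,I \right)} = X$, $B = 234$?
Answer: $-55368$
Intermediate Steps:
$\left(207 p + B\right) - a{\left(-288,72 \right)} = \left(207 \left(-270\right) + 234\right) - -288 = \left(-55890 + 234\right) + 288 = -55656 + 288 = -55368$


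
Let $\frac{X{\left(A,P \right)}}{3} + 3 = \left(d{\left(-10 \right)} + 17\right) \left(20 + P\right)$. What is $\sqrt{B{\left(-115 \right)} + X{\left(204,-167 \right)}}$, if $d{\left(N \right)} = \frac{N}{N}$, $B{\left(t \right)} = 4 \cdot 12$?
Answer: $i \sqrt{7899} \approx 88.876 i$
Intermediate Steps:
$B{\left(t \right)} = 48$
$d{\left(N \right)} = 1$
$X{\left(A,P \right)} = 1071 + 54 P$ ($X{\left(A,P \right)} = -9 + 3 \left(1 + 17\right) \left(20 + P\right) = -9 + 3 \cdot 18 \left(20 + P\right) = -9 + 3 \left(360 + 18 P\right) = -9 + \left(1080 + 54 P\right) = 1071 + 54 P$)
$\sqrt{B{\left(-115 \right)} + X{\left(204,-167 \right)}} = \sqrt{48 + \left(1071 + 54 \left(-167\right)\right)} = \sqrt{48 + \left(1071 - 9018\right)} = \sqrt{48 - 7947} = \sqrt{-7899} = i \sqrt{7899}$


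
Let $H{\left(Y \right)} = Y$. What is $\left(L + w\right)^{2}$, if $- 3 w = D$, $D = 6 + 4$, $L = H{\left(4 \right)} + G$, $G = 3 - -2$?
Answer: $\frac{289}{9} \approx 32.111$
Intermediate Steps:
$G = 5$ ($G = 3 + 2 = 5$)
$L = 9$ ($L = 4 + 5 = 9$)
$D = 10$
$w = - \frac{10}{3}$ ($w = \left(- \frac{1}{3}\right) 10 = - \frac{10}{3} \approx -3.3333$)
$\left(L + w\right)^{2} = \left(9 - \frac{10}{3}\right)^{2} = \left(\frac{17}{3}\right)^{2} = \frac{289}{9}$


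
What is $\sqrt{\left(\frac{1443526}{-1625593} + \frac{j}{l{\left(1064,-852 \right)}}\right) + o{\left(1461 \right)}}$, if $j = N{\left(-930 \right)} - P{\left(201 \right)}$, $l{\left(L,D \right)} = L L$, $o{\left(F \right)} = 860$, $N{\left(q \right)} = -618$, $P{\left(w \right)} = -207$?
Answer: $\frac{\sqrt{2570138331457415119573}}{1729630952} \approx 29.311$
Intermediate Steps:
$l{\left(L,D \right)} = L^{2}$
$j = -411$ ($j = -618 - -207 = -618 + 207 = -411$)
$\sqrt{\left(\frac{1443526}{-1625593} + \frac{j}{l{\left(1064,-852 \right)}}\right) + o{\left(1461 \right)}} = \sqrt{\left(\frac{1443526}{-1625593} - \frac{411}{1064^{2}}\right) + 860} = \sqrt{\left(1443526 \left(- \frac{1}{1625593}\right) - \frac{411}{1132096}\right) + 860} = \sqrt{\left(- \frac{1443526}{1625593} - \frac{411}{1132096}\right) + 860} = \sqrt{- \frac{1634878129219}{1840327332928} + 860} = \sqrt{\frac{1581046628188861}{1840327332928}} = \frac{\sqrt{2570138331457415119573}}{1729630952}$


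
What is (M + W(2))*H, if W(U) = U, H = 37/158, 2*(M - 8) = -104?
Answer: -777/79 ≈ -9.8354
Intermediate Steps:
M = -44 (M = 8 + (½)*(-104) = 8 - 52 = -44)
H = 37/158 (H = 37*(1/158) = 37/158 ≈ 0.23418)
(M + W(2))*H = (-44 + 2)*(37/158) = -42*37/158 = -777/79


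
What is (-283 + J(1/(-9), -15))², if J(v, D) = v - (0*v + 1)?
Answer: 6538249/81 ≈ 80719.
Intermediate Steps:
J(v, D) = -1 + v (J(v, D) = v - (0 + 1) = v - 1*1 = v - 1 = -1 + v)
(-283 + J(1/(-9), -15))² = (-283 + (-1 + 1/(-9)))² = (-283 + (-1 - ⅑))² = (-283 - 10/9)² = (-2557/9)² = 6538249/81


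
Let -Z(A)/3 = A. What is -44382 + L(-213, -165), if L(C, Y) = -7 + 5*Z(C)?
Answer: -41194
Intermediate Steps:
Z(A) = -3*A
L(C, Y) = -7 - 15*C (L(C, Y) = -7 + 5*(-3*C) = -7 - 15*C)
-44382 + L(-213, -165) = -44382 + (-7 - 15*(-213)) = -44382 + (-7 + 3195) = -44382 + 3188 = -41194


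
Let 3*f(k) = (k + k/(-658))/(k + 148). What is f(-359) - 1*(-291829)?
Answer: 40517033323/138838 ≈ 2.9183e+5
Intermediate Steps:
f(k) = 219*k/(658*(148 + k)) (f(k) = ((k + k/(-658))/(k + 148))/3 = ((k + k*(-1/658))/(148 + k))/3 = ((k - k/658)/(148 + k))/3 = ((657*k/658)/(148 + k))/3 = (657*k/(658*(148 + k)))/3 = 219*k/(658*(148 + k)))
f(-359) - 1*(-291829) = (219/658)*(-359)/(148 - 359) - 1*(-291829) = (219/658)*(-359)/(-211) + 291829 = (219/658)*(-359)*(-1/211) + 291829 = 78621/138838 + 291829 = 40517033323/138838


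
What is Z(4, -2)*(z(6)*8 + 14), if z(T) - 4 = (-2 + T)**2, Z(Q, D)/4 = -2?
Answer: -1392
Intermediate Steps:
Z(Q, D) = -8 (Z(Q, D) = 4*(-2) = -8)
z(T) = 4 + (-2 + T)**2
Z(4, -2)*(z(6)*8 + 14) = -8*((4 + (-2 + 6)**2)*8 + 14) = -8*((4 + 4**2)*8 + 14) = -8*((4 + 16)*8 + 14) = -8*(20*8 + 14) = -8*(160 + 14) = -8*174 = -1392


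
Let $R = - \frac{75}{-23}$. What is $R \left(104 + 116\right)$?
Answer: $\frac{16500}{23} \approx 717.39$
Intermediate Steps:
$R = \frac{75}{23}$ ($R = \left(-75\right) \left(- \frac{1}{23}\right) = \frac{75}{23} \approx 3.2609$)
$R \left(104 + 116\right) = \frac{75 \left(104 + 116\right)}{23} = \frac{75}{23} \cdot 220 = \frac{16500}{23}$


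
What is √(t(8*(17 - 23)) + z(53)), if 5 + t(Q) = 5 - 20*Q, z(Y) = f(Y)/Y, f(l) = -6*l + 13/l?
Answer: √2679799/53 ≈ 30.887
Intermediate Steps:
z(Y) = (-6*Y + 13/Y)/Y
t(Q) = -20*Q (t(Q) = -5 + (5 - 20*Q) = -20*Q)
√(t(8*(17 - 23)) + z(53)) = √(-160*(17 - 23) + (-6 + 13/53²)) = √(-160*(-6) + (-6 + 13*(1/2809))) = √(-20*(-48) + (-6 + 13/2809)) = √(960 - 16841/2809) = √(2679799/2809) = √2679799/53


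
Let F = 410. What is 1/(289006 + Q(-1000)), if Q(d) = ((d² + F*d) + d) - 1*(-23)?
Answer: 1/878029 ≈ 1.1389e-6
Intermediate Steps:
Q(d) = 23 + d² + 411*d (Q(d) = ((d² + 410*d) + d) - 1*(-23) = (d² + 411*d) + 23 = 23 + d² + 411*d)
1/(289006 + Q(-1000)) = 1/(289006 + (23 + (-1000)² + 411*(-1000))) = 1/(289006 + (23 + 1000000 - 411000)) = 1/(289006 + 589023) = 1/878029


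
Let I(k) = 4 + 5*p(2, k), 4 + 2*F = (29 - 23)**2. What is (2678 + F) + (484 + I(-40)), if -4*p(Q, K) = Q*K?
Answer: 3282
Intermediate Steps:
p(Q, K) = -K*Q/4 (p(Q, K) = -Q*K/4 = -K*Q/4)
F = 16 (F = -2 + (29 - 23)**2/2 = -2 + (1/2)*6**2 = -2 + (1/2)*36 = -2 + 18 = 16)
I(k) = 4 - 5*k/2 (I(k) = 4 + 5*(-1/4*k*2) = 4 + 5*(-k/2) = 4 - 5*k/2)
(2678 + F) + (484 + I(-40)) = (2678 + 16) + (484 + (4 - 5/2*(-40))) = 2694 + (484 + (4 + 100)) = 2694 + (484 + 104) = 2694 + 588 = 3282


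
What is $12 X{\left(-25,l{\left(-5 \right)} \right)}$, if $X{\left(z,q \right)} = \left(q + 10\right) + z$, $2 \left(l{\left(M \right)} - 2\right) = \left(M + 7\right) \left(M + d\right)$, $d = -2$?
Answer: $-240$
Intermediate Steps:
$l{\left(M \right)} = 2 + \frac{\left(-2 + M\right) \left(7 + M\right)}{2}$ ($l{\left(M \right)} = 2 + \frac{\left(M + 7\right) \left(M - 2\right)}{2} = 2 + \frac{\left(7 + M\right) \left(-2 + M\right)}{2} = 2 + \frac{\left(-2 + M\right) \left(7 + M\right)}{2}$)
$X{\left(z,q \right)} = 10 + q + z$ ($X{\left(z,q \right)} = \left(10 + q\right) + z = 10 + q + z$)
$12 X{\left(-25,l{\left(-5 \right)} \right)} = 12 \left(10 + \left(-5 + \frac{\left(-5\right)^{2}}{2} + \frac{5}{2} \left(-5\right)\right) - 25\right) = 12 \left(10 - 5 - 25\right) = 12 \left(-20\right) = -240$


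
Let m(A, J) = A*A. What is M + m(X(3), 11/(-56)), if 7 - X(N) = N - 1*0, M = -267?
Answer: -251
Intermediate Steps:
X(N) = 7 - N (X(N) = 7 - (N - 1*0) = 7 - (N + 0) = 7 - N)
m(A, J) = A²
M + m(X(3), 11/(-56)) = -267 + (7 - 1*3)² = -267 + (7 - 3)² = -267 + 4² = -267 + 16 = -251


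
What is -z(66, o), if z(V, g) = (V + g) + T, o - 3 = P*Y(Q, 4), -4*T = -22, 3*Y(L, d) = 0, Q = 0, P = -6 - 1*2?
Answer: -149/2 ≈ -74.500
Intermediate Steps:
P = -8 (P = -6 - 2 = -8)
Y(L, d) = 0 (Y(L, d) = (1/3)*0 = 0)
T = 11/2 (T = -1/4*(-22) = 11/2 ≈ 5.5000)
o = 3 (o = 3 - 8*0 = 3 + 0 = 3)
z(V, g) = 11/2 + V + g (z(V, g) = (V + g) + 11/2 = 11/2 + V + g)
-z(66, o) = -(11/2 + 66 + 3) = -1*149/2 = -149/2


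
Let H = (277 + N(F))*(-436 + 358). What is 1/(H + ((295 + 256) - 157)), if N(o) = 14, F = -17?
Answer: -1/22304 ≈ -4.4835e-5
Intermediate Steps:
H = -22698 (H = (277 + 14)*(-436 + 358) = 291*(-78) = -22698)
1/(H + ((295 + 256) - 157)) = 1/(-22698 + ((295 + 256) - 157)) = 1/(-22698 + (551 - 157)) = 1/(-22698 + 394) = 1/(-22304) = -1/22304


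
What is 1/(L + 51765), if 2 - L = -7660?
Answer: 1/59427 ≈ 1.6827e-5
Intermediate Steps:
L = 7662 (L = 2 - 1*(-7660) = 2 + 7660 = 7662)
1/(L + 51765) = 1/(7662 + 51765) = 1/59427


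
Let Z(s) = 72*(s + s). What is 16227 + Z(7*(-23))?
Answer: -6957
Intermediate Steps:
Z(s) = 144*s (Z(s) = 72*(2*s) = 144*s)
16227 + Z(7*(-23)) = 16227 + 144*(7*(-23)) = 16227 + 144*(-161) = 16227 - 23184 = -6957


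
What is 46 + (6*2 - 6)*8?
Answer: 94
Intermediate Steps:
46 + (6*2 - 6)*8 = 46 + (12 - 6)*8 = 46 + 6*8 = 46 + 48 = 94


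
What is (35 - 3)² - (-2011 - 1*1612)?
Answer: 4647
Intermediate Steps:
(35 - 3)² - (-2011 - 1*1612) = 32² - (-2011 - 1612) = 1024 - 1*(-3623) = 1024 + 3623 = 4647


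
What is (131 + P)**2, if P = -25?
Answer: 11236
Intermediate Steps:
(131 + P)**2 = (131 - 25)**2 = 106**2 = 11236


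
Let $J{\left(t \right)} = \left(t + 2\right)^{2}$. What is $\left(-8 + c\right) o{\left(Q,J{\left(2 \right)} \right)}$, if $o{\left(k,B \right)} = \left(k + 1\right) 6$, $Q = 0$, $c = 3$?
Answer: $-30$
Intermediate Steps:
$J{\left(t \right)} = \left(2 + t\right)^{2}$
$o{\left(k,B \right)} = 6 + 6 k$ ($o{\left(k,B \right)} = \left(1 + k\right) 6 = 6 + 6 k$)
$\left(-8 + c\right) o{\left(Q,J{\left(2 \right)} \right)} = \left(-8 + 3\right) \left(6 + 6 \cdot 0\right) = - 5 \left(6 + 0\right) = \left(-5\right) 6 = -30$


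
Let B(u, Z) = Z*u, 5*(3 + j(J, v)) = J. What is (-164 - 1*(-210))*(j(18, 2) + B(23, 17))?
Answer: 90068/5 ≈ 18014.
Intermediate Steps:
j(J, v) = -3 + J/5
(-164 - 1*(-210))*(j(18, 2) + B(23, 17)) = (-164 - 1*(-210))*((-3 + (⅕)*18) + 17*23) = (-164 + 210)*((-3 + 18/5) + 391) = 46*(⅗ + 391) = 46*(1958/5) = 90068/5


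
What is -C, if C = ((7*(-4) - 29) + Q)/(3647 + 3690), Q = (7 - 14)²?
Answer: 8/7337 ≈ 0.0010904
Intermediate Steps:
Q = 49 (Q = (-7)² = 49)
C = -8/7337 (C = ((7*(-4) - 29) + 49)/(3647 + 3690) = ((-28 - 29) + 49)/7337 = (-57 + 49)*(1/7337) = -8*1/7337 = -8/7337 ≈ -0.0010904)
-C = -1*(-8/7337) = 8/7337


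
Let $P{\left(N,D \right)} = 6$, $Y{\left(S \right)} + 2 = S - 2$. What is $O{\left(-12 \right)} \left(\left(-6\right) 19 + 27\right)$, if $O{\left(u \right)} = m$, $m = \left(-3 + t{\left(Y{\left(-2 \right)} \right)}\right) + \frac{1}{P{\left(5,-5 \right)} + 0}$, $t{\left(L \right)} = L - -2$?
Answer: $\frac{1189}{2} \approx 594.5$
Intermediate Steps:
$Y{\left(S \right)} = -4 + S$ ($Y{\left(S \right)} = -2 + \left(S - 2\right) = -2 + \left(-2 + S\right) = -4 + S$)
$t{\left(L \right)} = 2 + L$ ($t{\left(L \right)} = L + 2 = 2 + L$)
$m = - \frac{41}{6}$ ($m = \left(-3 + \left(2 - 6\right)\right) + \frac{1}{6 + 0} = \left(-3 + \left(2 - 6\right)\right) + \frac{1}{6} = \left(-3 - 4\right) + \frac{1}{6} = -7 + \frac{1}{6} = - \frac{41}{6} \approx -6.8333$)
$O{\left(u \right)} = - \frac{41}{6}$
$O{\left(-12 \right)} \left(\left(-6\right) 19 + 27\right) = - \frac{41 \left(\left(-6\right) 19 + 27\right)}{6} = - \frac{41 \left(-114 + 27\right)}{6} = \left(- \frac{41}{6}\right) \left(-87\right) = \frac{1189}{2}$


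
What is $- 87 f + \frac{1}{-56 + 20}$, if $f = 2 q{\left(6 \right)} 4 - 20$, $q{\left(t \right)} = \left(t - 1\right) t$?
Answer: $- \frac{689041}{36} \approx -19140.0$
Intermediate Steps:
$q{\left(t \right)} = t \left(-1 + t\right)$ ($q{\left(t \right)} = \left(-1 + t\right) t = t \left(-1 + t\right)$)
$f = 220$ ($f = 2 \cdot 6 \left(-1 + 6\right) 4 - 20 = 2 \cdot 6 \cdot 5 \cdot 4 - 20 = 2 \cdot 30 \cdot 4 - 20 = 60 \cdot 4 - 20 = 240 - 20 = 220$)
$- 87 f + \frac{1}{-56 + 20} = \left(-87\right) 220 + \frac{1}{-56 + 20} = -19140 + \frac{1}{-36} = -19140 - \frac{1}{36} = - \frac{689041}{36}$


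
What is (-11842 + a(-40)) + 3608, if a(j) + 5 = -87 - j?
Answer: -8286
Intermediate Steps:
a(j) = -92 - j (a(j) = -5 + (-87 - j) = -92 - j)
(-11842 + a(-40)) + 3608 = (-11842 + (-92 - 1*(-40))) + 3608 = (-11842 + (-92 + 40)) + 3608 = (-11842 - 52) + 3608 = -11894 + 3608 = -8286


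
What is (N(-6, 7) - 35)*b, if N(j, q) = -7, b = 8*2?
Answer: -672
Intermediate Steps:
b = 16
(N(-6, 7) - 35)*b = (-7 - 35)*16 = -42*16 = -672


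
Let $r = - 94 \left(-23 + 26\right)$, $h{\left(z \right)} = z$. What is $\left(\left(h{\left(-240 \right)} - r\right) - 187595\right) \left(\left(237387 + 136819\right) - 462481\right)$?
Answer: $16556241075$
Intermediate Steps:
$r = -282$ ($r = \left(-94\right) 3 = -282$)
$\left(\left(h{\left(-240 \right)} - r\right) - 187595\right) \left(\left(237387 + 136819\right) - 462481\right) = \left(\left(-240 - -282\right) - 187595\right) \left(\left(237387 + 136819\right) - 462481\right) = \left(\left(-240 + 282\right) - 187595\right) \left(374206 - 462481\right) = \left(42 - 187595\right) \left(-88275\right) = \left(-187553\right) \left(-88275\right) = 16556241075$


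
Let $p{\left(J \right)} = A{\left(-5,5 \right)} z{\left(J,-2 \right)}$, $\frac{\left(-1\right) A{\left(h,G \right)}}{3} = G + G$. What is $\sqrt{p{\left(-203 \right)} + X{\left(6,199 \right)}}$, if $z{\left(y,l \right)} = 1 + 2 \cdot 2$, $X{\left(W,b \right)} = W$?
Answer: $12 i \approx 12.0 i$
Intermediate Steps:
$A{\left(h,G \right)} = - 6 G$ ($A{\left(h,G \right)} = - 3 \left(G + G\right) = - 3 \cdot 2 G = - 6 G$)
$z{\left(y,l \right)} = 5$ ($z{\left(y,l \right)} = 1 + 4 = 5$)
$p{\left(J \right)} = -150$ ($p{\left(J \right)} = \left(-6\right) 5 \cdot 5 = \left(-30\right) 5 = -150$)
$\sqrt{p{\left(-203 \right)} + X{\left(6,199 \right)}} = \sqrt{-150 + 6} = \sqrt{-144} = 12 i$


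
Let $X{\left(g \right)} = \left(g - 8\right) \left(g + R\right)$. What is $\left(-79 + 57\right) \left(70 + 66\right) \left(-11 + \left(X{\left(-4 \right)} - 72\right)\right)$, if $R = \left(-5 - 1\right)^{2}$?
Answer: $1397264$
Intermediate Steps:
$R = 36$ ($R = \left(-6\right)^{2} = 36$)
$X{\left(g \right)} = \left(-8 + g\right) \left(36 + g\right)$ ($X{\left(g \right)} = \left(g - 8\right) \left(g + 36\right) = \left(-8 + g\right) \left(36 + g\right)$)
$\left(-79 + 57\right) \left(70 + 66\right) \left(-11 + \left(X{\left(-4 \right)} - 72\right)\right) = \left(-79 + 57\right) \left(70 + 66\right) \left(-11 + \left(\left(-288 + \left(-4\right)^{2} + 28 \left(-4\right)\right) - 72\right)\right) = \left(-22\right) 136 \left(-11 - 456\right) = - 2992 \left(-11 - 456\right) = \left(-2992\right) \left(-467\right) = 1397264$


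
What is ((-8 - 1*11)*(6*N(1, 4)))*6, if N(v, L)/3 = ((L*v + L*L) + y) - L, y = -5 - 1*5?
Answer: -12312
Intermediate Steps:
y = -10 (y = -5 - 5 = -10)
N(v, L) = -30 - 3*L + 3*L² + 3*L*v (N(v, L) = 3*(((L*v + L*L) - 10) - L) = 3*(((L*v + L²) - 10) - L) = 3*(((L² + L*v) - 10) - L) = 3*((-10 + L² + L*v) - L) = 3*(-10 + L² - L + L*v) = -30 - 3*L + 3*L² + 3*L*v)
((-8 - 1*11)*(6*N(1, 4)))*6 = ((-8 - 1*11)*(6*(-30 - 3*4 + 3*4² + 3*4*1)))*6 = ((-8 - 11)*(6*(-30 - 12 + 3*16 + 12)))*6 = -114*(-30 - 12 + 48 + 12)*6 = -114*18*6 = -19*108*6 = -2052*6 = -12312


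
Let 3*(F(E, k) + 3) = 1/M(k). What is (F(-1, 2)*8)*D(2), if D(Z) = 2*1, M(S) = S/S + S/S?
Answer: -136/3 ≈ -45.333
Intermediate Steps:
M(S) = 2 (M(S) = 1 + 1 = 2)
F(E, k) = -17/6 (F(E, k) = -3 + (⅓)/2 = -3 + (⅓)*(½) = -3 + ⅙ = -17/6)
D(Z) = 2
(F(-1, 2)*8)*D(2) = -17/6*8*2 = -68/3*2 = -136/3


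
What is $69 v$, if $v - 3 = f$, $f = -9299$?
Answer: $-641424$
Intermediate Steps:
$v = -9296$ ($v = 3 - 9299 = -9296$)
$69 v = 69 \left(-9296\right) = -641424$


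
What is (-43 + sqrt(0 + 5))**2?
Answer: (43 - sqrt(5))**2 ≈ 1661.7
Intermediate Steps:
(-43 + sqrt(0 + 5))**2 = (-43 + sqrt(5))**2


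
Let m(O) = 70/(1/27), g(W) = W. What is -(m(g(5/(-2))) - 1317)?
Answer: -573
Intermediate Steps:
m(O) = 1890 (m(O) = 70/(1/27) = 70*27 = 1890)
-(m(g(5/(-2))) - 1317) = -(1890 - 1317) = -1*573 = -573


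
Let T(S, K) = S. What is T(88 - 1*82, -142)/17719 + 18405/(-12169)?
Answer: -326045181/215622511 ≈ -1.5121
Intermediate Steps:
T(88 - 1*82, -142)/17719 + 18405/(-12169) = (88 - 1*82)/17719 + 18405/(-12169) = (88 - 82)*(1/17719) + 18405*(-1/12169) = 6*(1/17719) - 18405/12169 = 6/17719 - 18405/12169 = -326045181/215622511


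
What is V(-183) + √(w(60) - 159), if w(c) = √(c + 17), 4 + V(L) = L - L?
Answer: -4 + I*√(159 - √77) ≈ -4.0 + 12.257*I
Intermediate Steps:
V(L) = -4 (V(L) = -4 + (L - L) = -4 + 0 = -4)
w(c) = √(17 + c)
V(-183) + √(w(60) - 159) = -4 + √(√(17 + 60) - 159) = -4 + √(√77 - 159) = -4 + √(-159 + √77)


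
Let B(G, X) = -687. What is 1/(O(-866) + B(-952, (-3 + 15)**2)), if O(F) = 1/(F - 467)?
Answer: -1333/915772 ≈ -0.0014556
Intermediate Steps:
O(F) = 1/(-467 + F)
1/(O(-866) + B(-952, (-3 + 15)**2)) = 1/(1/(-467 - 866) - 687) = 1/(1/(-1333) - 687) = 1/(-1/1333 - 687) = 1/(-915772/1333) = -1333/915772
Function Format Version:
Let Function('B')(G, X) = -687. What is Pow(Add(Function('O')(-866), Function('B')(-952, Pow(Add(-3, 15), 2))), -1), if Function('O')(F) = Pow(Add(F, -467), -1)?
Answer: Rational(-1333, 915772) ≈ -0.0014556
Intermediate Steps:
Function('O')(F) = Pow(Add(-467, F), -1)
Pow(Add(Function('O')(-866), Function('B')(-952, Pow(Add(-3, 15), 2))), -1) = Pow(Add(Pow(Add(-467, -866), -1), -687), -1) = Pow(Add(Pow(-1333, -1), -687), -1) = Pow(Add(Rational(-1, 1333), -687), -1) = Pow(Rational(-915772, 1333), -1) = Rational(-1333, 915772)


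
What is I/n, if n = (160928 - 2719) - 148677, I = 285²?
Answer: 81225/9532 ≈ 8.5213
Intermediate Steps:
I = 81225
n = 9532 (n = 158209 - 148677 = 9532)
I/n = 81225/9532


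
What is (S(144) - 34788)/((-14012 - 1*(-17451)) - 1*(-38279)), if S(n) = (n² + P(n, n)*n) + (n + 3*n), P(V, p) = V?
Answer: 1210/6953 ≈ 0.17403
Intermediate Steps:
S(n) = 2*n² + 4*n (S(n) = (n² + n*n) + (n + 3*n) = (n² + n²) + 4*n = 2*n² + 4*n)
(S(144) - 34788)/((-14012 - 1*(-17451)) - 1*(-38279)) = (2*144*(2 + 144) - 34788)/((-14012 - 1*(-17451)) - 1*(-38279)) = (2*144*146 - 34788)/((-14012 + 17451) + 38279) = (42048 - 34788)/(3439 + 38279) = 7260/41718 = 7260*(1/41718) = 1210/6953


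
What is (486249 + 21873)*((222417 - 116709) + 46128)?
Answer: 77151211992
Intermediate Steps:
(486249 + 21873)*((222417 - 116709) + 46128) = 508122*(105708 + 46128) = 508122*151836 = 77151211992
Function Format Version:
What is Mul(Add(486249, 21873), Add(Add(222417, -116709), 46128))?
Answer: 77151211992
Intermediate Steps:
Mul(Add(486249, 21873), Add(Add(222417, -116709), 46128)) = Mul(508122, Add(105708, 46128)) = Mul(508122, 151836) = 77151211992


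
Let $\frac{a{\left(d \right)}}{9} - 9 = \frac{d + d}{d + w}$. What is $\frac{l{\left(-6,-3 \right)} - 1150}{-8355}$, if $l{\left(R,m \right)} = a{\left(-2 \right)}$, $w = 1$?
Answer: $\frac{1033}{8355} \approx 0.12364$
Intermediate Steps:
$a{\left(d \right)} = 81 + \frac{18 d}{1 + d}$ ($a{\left(d \right)} = 81 + 9 \frac{d + d}{d + 1} = 81 + 9 \frac{2 d}{1 + d} = 81 + \frac{18 d}{1 + d}$)
$l{\left(R,m \right)} = 117$ ($l{\left(R,m \right)} = \frac{9 \left(9 + 11 \left(-2\right)\right)}{1 - 2} = \frac{9 \left(9 - 22\right)}{-1} = 9 \left(-1\right) \left(-13\right) = 117$)
$\frac{l{\left(-6,-3 \right)} - 1150}{-8355} = \frac{117 - 1150}{-8355} = \left(117 - 1150\right) \left(- \frac{1}{8355}\right) = \left(-1033\right) \left(- \frac{1}{8355}\right) = \frac{1033}{8355}$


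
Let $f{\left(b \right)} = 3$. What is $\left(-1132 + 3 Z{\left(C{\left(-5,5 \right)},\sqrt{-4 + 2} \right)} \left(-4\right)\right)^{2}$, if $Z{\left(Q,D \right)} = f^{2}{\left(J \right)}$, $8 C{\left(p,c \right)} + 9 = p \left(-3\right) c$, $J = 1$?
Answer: $1537600$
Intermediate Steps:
$C{\left(p,c \right)} = - \frac{9}{8} - \frac{3 c p}{8}$ ($C{\left(p,c \right)} = - \frac{9}{8} + \frac{p \left(-3\right) c}{8} = - \frac{9}{8} + \frac{- 3 p c}{8} = - \frac{9}{8} + \frac{\left(-3\right) c p}{8} = - \frac{9}{8} - \frac{3 c p}{8}$)
$Z{\left(Q,D \right)} = 9$ ($Z{\left(Q,D \right)} = 3^{2} = 9$)
$\left(-1132 + 3 Z{\left(C{\left(-5,5 \right)},\sqrt{-4 + 2} \right)} \left(-4\right)\right)^{2} = \left(-1132 + 3 \cdot 9 \left(-4\right)\right)^{2} = \left(-1132 + 27 \left(-4\right)\right)^{2} = \left(-1132 - 108\right)^{2} = \left(-1240\right)^{2} = 1537600$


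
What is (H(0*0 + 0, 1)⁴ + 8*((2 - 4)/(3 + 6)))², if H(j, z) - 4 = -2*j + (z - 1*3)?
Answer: 16384/81 ≈ 202.27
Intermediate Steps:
H(j, z) = 1 + z - 2*j (H(j, z) = 4 + (-2*j + (z - 1*3)) = 4 + (-2*j + (z - 3)) = 4 + (-2*j + (-3 + z)) = 4 + (-3 + z - 2*j) = 1 + z - 2*j)
(H(0*0 + 0, 1)⁴ + 8*((2 - 4)/(3 + 6)))² = ((1 + 1 - 2*(0*0 + 0))⁴ + 8*((2 - 4)/(3 + 6)))² = ((1 + 1 - 2*(0 + 0))⁴ + 8*(-2/9))² = ((1 + 1 - 2*0)⁴ + 8*(-2*⅑))² = ((1 + 1 + 0)⁴ + 8*(-2/9))² = (2⁴ - 16/9)² = (16 - 16/9)² = (128/9)² = 16384/81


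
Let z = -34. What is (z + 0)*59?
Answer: -2006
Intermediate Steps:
(z + 0)*59 = (-34 + 0)*59 = -34*59 = -2006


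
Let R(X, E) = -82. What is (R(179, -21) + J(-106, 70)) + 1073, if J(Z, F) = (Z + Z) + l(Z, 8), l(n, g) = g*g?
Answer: 843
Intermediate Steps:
l(n, g) = g²
J(Z, F) = 64 + 2*Z (J(Z, F) = (Z + Z) + 8² = 2*Z + 64 = 64 + 2*Z)
(R(179, -21) + J(-106, 70)) + 1073 = (-82 + (64 + 2*(-106))) + 1073 = (-82 + (64 - 212)) + 1073 = (-82 - 148) + 1073 = -230 + 1073 = 843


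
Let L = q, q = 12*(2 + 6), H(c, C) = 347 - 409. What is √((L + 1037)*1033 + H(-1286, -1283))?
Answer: √1170327 ≈ 1081.8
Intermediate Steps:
H(c, C) = -62
q = 96 (q = 12*8 = 96)
L = 96
√((L + 1037)*1033 + H(-1286, -1283)) = √((96 + 1037)*1033 - 62) = √(1133*1033 - 62) = √(1170389 - 62) = √1170327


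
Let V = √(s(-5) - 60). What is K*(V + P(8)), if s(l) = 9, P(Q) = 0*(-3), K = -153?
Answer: -153*I*√51 ≈ -1092.6*I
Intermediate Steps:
P(Q) = 0
V = I*√51 (V = √(9 - 60) = √(-51) = I*√51 ≈ 7.1414*I)
K*(V + P(8)) = -153*(I*√51 + 0) = -153*I*√51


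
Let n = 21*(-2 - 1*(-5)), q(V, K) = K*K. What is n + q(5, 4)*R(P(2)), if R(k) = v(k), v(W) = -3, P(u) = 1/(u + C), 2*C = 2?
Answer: 15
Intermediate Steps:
C = 1 (C = (½)*2 = 1)
P(u) = 1/(1 + u) (P(u) = 1/(u + 1) = 1/(1 + u))
q(V, K) = K²
R(k) = -3
n = 63 (n = 21*(-2 + 5) = 21*3 = 63)
n + q(5, 4)*R(P(2)) = 63 + 4²*(-3) = 63 + 16*(-3) = 63 - 48 = 15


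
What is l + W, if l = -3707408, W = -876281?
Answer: -4583689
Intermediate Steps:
l + W = -3707408 - 876281 = -4583689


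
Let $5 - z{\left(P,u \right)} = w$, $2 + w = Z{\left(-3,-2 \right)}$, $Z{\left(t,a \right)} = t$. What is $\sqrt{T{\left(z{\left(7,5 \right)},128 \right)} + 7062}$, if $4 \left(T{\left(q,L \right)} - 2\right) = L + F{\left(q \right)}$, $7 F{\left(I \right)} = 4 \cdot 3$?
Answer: $\frac{5 \sqrt{13909}}{7} \approx 84.24$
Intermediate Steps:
$F{\left(I \right)} = \frac{12}{7}$ ($F{\left(I \right)} = \frac{4 \cdot 3}{7} = \frac{1}{7} \cdot 12 = \frac{12}{7}$)
$w = -5$ ($w = -2 - 3 = -5$)
$z{\left(P,u \right)} = 10$ ($z{\left(P,u \right)} = 5 - -5 = 5 + 5 = 10$)
$T{\left(q,L \right)} = \frac{17}{7} + \frac{L}{4}$ ($T{\left(q,L \right)} = 2 + \frac{L + \frac{12}{7}}{4} = 2 + \frac{\frac{12}{7} + L}{4} = 2 + \left(\frac{3}{7} + \frac{L}{4}\right) = \frac{17}{7} + \frac{L}{4}$)
$\sqrt{T{\left(z{\left(7,5 \right)},128 \right)} + 7062} = \sqrt{\left(\frac{17}{7} + \frac{1}{4} \cdot 128\right) + 7062} = \sqrt{\left(\frac{17}{7} + 32\right) + 7062} = \sqrt{\frac{241}{7} + 7062} = \sqrt{\frac{49675}{7}} = \frac{5 \sqrt{13909}}{7}$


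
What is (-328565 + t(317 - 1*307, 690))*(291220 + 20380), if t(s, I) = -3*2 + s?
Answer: -102379607600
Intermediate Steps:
t(s, I) = -6 + s
(-328565 + t(317 - 1*307, 690))*(291220 + 20380) = (-328565 + (-6 + (317 - 1*307)))*(291220 + 20380) = (-328565 + (-6 + (317 - 307)))*311600 = (-328565 + (-6 + 10))*311600 = (-328565 + 4)*311600 = -328561*311600 = -102379607600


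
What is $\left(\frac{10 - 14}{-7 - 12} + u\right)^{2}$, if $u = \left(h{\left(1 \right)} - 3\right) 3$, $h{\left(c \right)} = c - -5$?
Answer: $\frac{30625}{361} \approx 84.834$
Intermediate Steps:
$h{\left(c \right)} = 5 + c$ ($h{\left(c \right)} = c + 5 = 5 + c$)
$u = 9$ ($u = \left(\left(5 + 1\right) - 3\right) 3 = \left(6 - 3\right) 3 = 3 \cdot 3 = 9$)
$\left(\frac{10 - 14}{-7 - 12} + u\right)^{2} = \left(\frac{10 - 14}{-7 - 12} + 9\right)^{2} = \left(- \frac{4}{-19} + 9\right)^{2} = \left(\left(-4\right) \left(- \frac{1}{19}\right) + 9\right)^{2} = \left(\frac{4}{19} + 9\right)^{2} = \left(\frac{175}{19}\right)^{2} = \frac{30625}{361}$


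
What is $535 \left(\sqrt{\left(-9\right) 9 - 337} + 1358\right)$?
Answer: $726530 + 535 i \sqrt{418} \approx 7.2653 \cdot 10^{5} + 10938.0 i$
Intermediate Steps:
$535 \left(\sqrt{\left(-9\right) 9 - 337} + 1358\right) = 535 \left(\sqrt{-81 - 337} + 1358\right) = 535 \left(\sqrt{-418} + 1358\right) = 535 \left(i \sqrt{418} + 1358\right) = 535 \left(1358 + i \sqrt{418}\right) = 726530 + 535 i \sqrt{418}$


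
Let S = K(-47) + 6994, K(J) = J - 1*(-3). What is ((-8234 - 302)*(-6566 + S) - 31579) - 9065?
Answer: -3318468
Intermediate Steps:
K(J) = 3 + J (K(J) = J + 3 = 3 + J)
S = 6950 (S = (3 - 47) + 6994 = -44 + 6994 = 6950)
((-8234 - 302)*(-6566 + S) - 31579) - 9065 = ((-8234 - 302)*(-6566 + 6950) - 31579) - 9065 = (-8536*384 - 31579) - 9065 = (-3277824 - 31579) - 9065 = -3309403 - 9065 = -3318468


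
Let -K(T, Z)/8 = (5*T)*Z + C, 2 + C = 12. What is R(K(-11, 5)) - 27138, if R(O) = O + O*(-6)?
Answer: -37738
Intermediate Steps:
C = 10 (C = -2 + 12 = 10)
K(T, Z) = -80 - 40*T*Z (K(T, Z) = -8*((5*T)*Z + 10) = -8*(5*T*Z + 10) = -8*(10 + 5*T*Z) = -80 - 40*T*Z)
R(O) = -5*O (R(O) = O - 6*O = -5*O)
R(K(-11, 5)) - 27138 = -5*(-80 - 40*(-11)*5) - 27138 = -5*(-80 + 2200) - 27138 = -5*2120 - 27138 = -10600 - 27138 = -37738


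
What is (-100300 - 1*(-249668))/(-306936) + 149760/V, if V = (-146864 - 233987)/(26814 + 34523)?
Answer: -352439816716061/14612110317 ≈ -24120.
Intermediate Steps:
V = -380851/61337 ≈ -6.2092
(-100300 - 1*(-249668))/(-306936) + 149760/V = (-100300 - 1*(-249668))/(-306936) + 149760/(-380851/61337) = (-100300 + 249668)*(-1/306936) + 149760*(-61337/380851) = 149368*(-1/306936) - 9185829120/380851 = -18671/38367 - 9185829120/380851 = -352439816716061/14612110317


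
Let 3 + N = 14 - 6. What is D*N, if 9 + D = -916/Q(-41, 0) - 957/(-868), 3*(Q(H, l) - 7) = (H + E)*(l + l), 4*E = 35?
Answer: -602195/868 ≈ -693.77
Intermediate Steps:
E = 35/4 (E = (1/4)*35 = 35/4 ≈ 8.7500)
Q(H, l) = 7 + 2*l*(35/4 + H)/3 (Q(H, l) = 7 + ((H + 35/4)*(l + l))/3 = 7 + ((35/4 + H)*(2*l))/3 = 7 + (2*l*(35/4 + H))/3 = 7 + 2*l*(35/4 + H)/3)
N = 5 (N = -3 + (14 - 6) = -3 + 8 = 5)
D = -120439/868 (D = -9 + (-916/(7 + (35/6)*0 + (2/3)*(-41)*0) - 957/(-868)) = -9 + (-916/(7 + 0 + 0) - 957*(-1/868)) = -9 + (-916/7 + 957/868) = -9 - 112627/868 = -120439/868 ≈ -138.75)
D*N = -120439/868*5 = -602195/868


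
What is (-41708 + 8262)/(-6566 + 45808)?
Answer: -2389/2803 ≈ -0.85230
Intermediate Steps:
(-41708 + 8262)/(-6566 + 45808) = -33446/39242 = -33446*1/39242 = -2389/2803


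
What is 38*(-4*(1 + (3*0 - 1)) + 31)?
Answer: 1178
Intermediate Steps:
38*(-4*(1 + (3*0 - 1)) + 31) = 38*(-4*(1 + (0 - 1)) + 31) = 38*(-4*(1 - 1) + 31) = 38*(-4*0 + 31) = 38*(0 + 31) = 38*31 = 1178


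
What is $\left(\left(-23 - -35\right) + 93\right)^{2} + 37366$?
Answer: $48391$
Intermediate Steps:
$\left(\left(-23 - -35\right) + 93\right)^{2} + 37366 = \left(\left(-23 + 35\right) + 93\right)^{2} + 37366 = \left(12 + 93\right)^{2} + 37366 = 105^{2} + 37366 = 11025 + 37366 = 48391$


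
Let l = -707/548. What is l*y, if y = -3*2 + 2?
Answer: 707/137 ≈ 5.1606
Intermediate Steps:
y = -4 (y = -6 + 2 = -4)
l = -707/548 (l = -707*1/548 = -707/548 ≈ -1.2901)
l*y = -707/548*(-4) = 707/137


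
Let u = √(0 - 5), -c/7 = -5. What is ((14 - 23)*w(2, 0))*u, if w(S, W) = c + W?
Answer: -315*I*√5 ≈ -704.36*I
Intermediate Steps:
c = 35 (c = -7*(-5) = 35)
u = I*√5 (u = √(-5) = I*√5 ≈ 2.2361*I)
w(S, W) = 35 + W
((14 - 23)*w(2, 0))*u = ((14 - 23)*(35 + 0))*(I*√5) = (-9*35)*(I*√5) = -315*I*√5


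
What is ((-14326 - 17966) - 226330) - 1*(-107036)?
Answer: -151586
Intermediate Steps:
((-14326 - 17966) - 226330) - 1*(-107036) = (-32292 - 226330) + 107036 = -258622 + 107036 = -151586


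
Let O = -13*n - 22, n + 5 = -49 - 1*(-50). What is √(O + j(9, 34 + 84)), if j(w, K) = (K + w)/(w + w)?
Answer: √1334/6 ≈ 6.0873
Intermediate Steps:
n = -4 (n = -5 + (-49 - 1*(-50)) = -5 + (-49 + 50) = -5 + 1 = -4)
j(w, K) = (K + w)/(2*w) (j(w, K) = (K + w)/((2*w)) = (K + w)*(1/(2*w)) = (K + w)/(2*w))
O = 30 (O = -13*(-4) - 22 = 52 - 22 = 30)
√(O + j(9, 34 + 84)) = √(30 + (½)*((34 + 84) + 9)/9) = √(30 + (½)*(⅑)*(118 + 9)) = √(30 + (½)*(⅑)*127) = √(30 + 127/18) = √(667/18) = √1334/6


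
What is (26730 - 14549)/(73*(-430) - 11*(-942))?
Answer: -12181/21028 ≈ -0.57928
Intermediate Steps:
(26730 - 14549)/(73*(-430) - 11*(-942)) = 12181/(-31390 + 10362) = 12181/(-21028) = 12181*(-1/21028) = -12181/21028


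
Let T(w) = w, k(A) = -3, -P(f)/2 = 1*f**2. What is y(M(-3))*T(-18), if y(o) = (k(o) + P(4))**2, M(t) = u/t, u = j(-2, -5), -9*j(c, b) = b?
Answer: -22050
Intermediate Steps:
P(f) = -2*f**2
j(c, b) = -b/9
u = 5/9 (u = -1/9*(-5) = 5/9 ≈ 0.55556)
M(t) = 5/(9*t)
y(o) = 1225 (y(o) = (-3 - 2*4**2)**2 = (-3 - 2*16)**2 = (-3 - 32)**2 = (-35)**2 = 1225)
y(M(-3))*T(-18) = 1225*(-18) = -22050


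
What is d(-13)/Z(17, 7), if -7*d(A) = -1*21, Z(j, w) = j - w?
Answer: 3/10 ≈ 0.30000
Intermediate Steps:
d(A) = 3 (d(A) = -(-1)*21/7 = -1/7*(-21) = 3)
d(-13)/Z(17, 7) = 3/(17 - 1*7) = 3/(17 - 7) = 3/10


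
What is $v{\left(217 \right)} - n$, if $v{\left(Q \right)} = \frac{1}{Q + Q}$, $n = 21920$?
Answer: $- \frac{9513279}{434} \approx -21920.0$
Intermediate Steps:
$v{\left(Q \right)} = \frac{1}{2 Q}$
$v{\left(217 \right)} - n = \frac{1}{2 \cdot 217} - 21920 = \frac{1}{2} \cdot \frac{1}{217} - 21920 = \frac{1}{434} - 21920 = - \frac{9513279}{434}$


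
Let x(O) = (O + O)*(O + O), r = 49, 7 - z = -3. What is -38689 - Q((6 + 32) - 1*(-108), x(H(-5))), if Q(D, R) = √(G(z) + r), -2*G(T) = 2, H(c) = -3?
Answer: -38689 - 4*√3 ≈ -38696.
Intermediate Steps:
z = 10 (z = 7 - 1*(-3) = 7 + 3 = 10)
G(T) = -1 (G(T) = -½*2 = -1)
x(O) = 4*O² (x(O) = (2*O)*(2*O) = 4*O²)
Q(D, R) = 4*√3 (Q(D, R) = √(-1 + 49) = √48 = 4*√3)
-38689 - Q((6 + 32) - 1*(-108), x(H(-5))) = -38689 - 4*√3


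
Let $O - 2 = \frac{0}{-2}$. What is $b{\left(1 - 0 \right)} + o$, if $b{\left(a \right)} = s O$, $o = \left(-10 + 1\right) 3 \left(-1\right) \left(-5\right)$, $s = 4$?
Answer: $-127$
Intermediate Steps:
$O = 2$ ($O = 2 + \frac{0}{-2} = 2 + 0 \left(- \frac{1}{2}\right) = 2 + 0 = 2$)
$o = -135$ ($o = - 9 \left(\left(-3\right) \left(-5\right)\right) = \left(-9\right) 15 = -135$)
$b{\left(a \right)} = 8$ ($b{\left(a \right)} = 4 \cdot 2 = 8$)
$b{\left(1 - 0 \right)} + o = 8 - 135 = -127$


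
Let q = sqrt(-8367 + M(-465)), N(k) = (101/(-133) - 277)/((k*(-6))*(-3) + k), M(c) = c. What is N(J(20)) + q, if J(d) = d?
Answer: -18471/25270 + 8*I*sqrt(138) ≈ -0.73095 + 93.979*I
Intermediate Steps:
N(k) = -36942/(2527*k) (N(k) = (101*(-1/133) - 277)/(-6*k*(-3) + k) = (-101/133 - 277)/(18*k + k) = -36942*1/(19*k)/133 = -36942/(2527*k))
q = 8*I*sqrt(138) (q = sqrt(-8367 - 465) = sqrt(-8832) = 8*I*sqrt(138) ≈ 93.979*I)
N(J(20)) + q = -36942/2527/20 + 8*I*sqrt(138) = -36942/2527*1/20 + 8*I*sqrt(138) = -18471/25270 + 8*I*sqrt(138)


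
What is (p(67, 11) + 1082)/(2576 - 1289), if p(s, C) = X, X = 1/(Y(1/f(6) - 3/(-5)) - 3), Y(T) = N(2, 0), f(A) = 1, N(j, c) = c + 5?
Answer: 2165/2574 ≈ 0.84110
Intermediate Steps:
N(j, c) = 5 + c
Y(T) = 5 (Y(T) = 5 + 0 = 5)
X = ½ (X = 1/(5 - 3) = 1/2 = ½ ≈ 0.50000)
p(s, C) = ½
(p(67, 11) + 1082)/(2576 - 1289) = (½ + 1082)/(2576 - 1289) = (2165/2)/1287 = (2165/2)*(1/1287) = 2165/2574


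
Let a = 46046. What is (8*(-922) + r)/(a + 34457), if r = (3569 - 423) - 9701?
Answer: -13931/80503 ≈ -0.17305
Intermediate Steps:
r = -6555 (r = 3146 - 9701 = -6555)
(8*(-922) + r)/(a + 34457) = (8*(-922) - 6555)/(46046 + 34457) = (-7376 - 6555)/80503 = -13931*1/80503 = -13931/80503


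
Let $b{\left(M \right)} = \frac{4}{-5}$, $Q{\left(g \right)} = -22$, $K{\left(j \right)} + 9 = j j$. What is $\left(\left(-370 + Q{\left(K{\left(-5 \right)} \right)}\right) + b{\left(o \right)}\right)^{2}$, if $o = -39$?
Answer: $\frac{3857296}{25} \approx 1.5429 \cdot 10^{5}$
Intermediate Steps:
$K{\left(j \right)} = -9 + j^{2}$ ($K{\left(j \right)} = -9 + j j = -9 + j^{2}$)
$b{\left(M \right)} = - \frac{4}{5}$ ($b{\left(M \right)} = 4 \left(- \frac{1}{5}\right) = - \frac{4}{5}$)
$\left(\left(-370 + Q{\left(K{\left(-5 \right)} \right)}\right) + b{\left(o \right)}\right)^{2} = \left(\left(-370 - 22\right) - \frac{4}{5}\right)^{2} = \left(-392 - \frac{4}{5}\right)^{2} = \left(- \frac{1964}{5}\right)^{2} = \frac{3857296}{25}$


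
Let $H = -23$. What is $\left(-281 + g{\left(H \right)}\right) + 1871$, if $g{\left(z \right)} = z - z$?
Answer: $1590$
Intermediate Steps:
$g{\left(z \right)} = 0$
$\left(-281 + g{\left(H \right)}\right) + 1871 = \left(-281 + 0\right) + 1871 = -281 + 1871 = 1590$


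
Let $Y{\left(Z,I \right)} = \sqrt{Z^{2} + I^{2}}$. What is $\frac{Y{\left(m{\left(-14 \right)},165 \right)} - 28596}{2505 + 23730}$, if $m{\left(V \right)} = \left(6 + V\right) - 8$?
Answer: $- \frac{9532}{8745} + \frac{\sqrt{27481}}{26235} \approx -1.0837$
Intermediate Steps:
$m{\left(V \right)} = -2 + V$ ($m{\left(V \right)} = \left(6 + V\right) - 8 = -2 + V$)
$Y{\left(Z,I \right)} = \sqrt{I^{2} + Z^{2}}$
$\frac{Y{\left(m{\left(-14 \right)},165 \right)} - 28596}{2505 + 23730} = \frac{\sqrt{165^{2} + \left(-2 - 14\right)^{2}} - 28596}{2505 + 23730} = \frac{\sqrt{27225 + \left(-16\right)^{2}} - 28596}{26235} = \left(\sqrt{27225 + 256} - 28596\right) \frac{1}{26235} = \left(\sqrt{27481} - 28596\right) \frac{1}{26235} = \left(-28596 + \sqrt{27481}\right) \frac{1}{26235} = - \frac{9532}{8745} + \frac{\sqrt{27481}}{26235}$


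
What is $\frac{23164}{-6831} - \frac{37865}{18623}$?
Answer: $- \frac{62730817}{11564883} \approx -5.4242$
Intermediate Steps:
$\frac{23164}{-6831} - \frac{37865}{18623} = 23164 \left(- \frac{1}{6831}\right) - \frac{37865}{18623} = - \frac{23164}{6831} - \frac{37865}{18623} = - \frac{62730817}{11564883}$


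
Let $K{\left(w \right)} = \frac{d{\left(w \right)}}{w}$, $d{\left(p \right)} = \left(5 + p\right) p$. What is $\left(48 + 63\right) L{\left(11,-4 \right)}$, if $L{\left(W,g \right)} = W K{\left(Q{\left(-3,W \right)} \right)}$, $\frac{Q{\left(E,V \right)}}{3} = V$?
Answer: $46398$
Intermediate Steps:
$d{\left(p \right)} = p \left(5 + p\right)$
$Q{\left(E,V \right)} = 3 V$
$K{\left(w \right)} = 5 + w$ ($K{\left(w \right)} = \frac{w \left(5 + w\right)}{w} = 5 + w$)
$L{\left(W,g \right)} = W \left(5 + 3 W\right)$
$\left(48 + 63\right) L{\left(11,-4 \right)} = \left(48 + 63\right) 11 \left(5 + 3 \cdot 11\right) = 111 \cdot 11 \left(5 + 33\right) = 111 \cdot 11 \cdot 38 = 111 \cdot 418 = 46398$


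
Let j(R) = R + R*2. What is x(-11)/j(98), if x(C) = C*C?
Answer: 121/294 ≈ 0.41156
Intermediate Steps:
x(C) = C²
j(R) = 3*R (j(R) = R + 2*R = 3*R)
x(-11)/j(98) = (-11)²/((3*98)) = 121/294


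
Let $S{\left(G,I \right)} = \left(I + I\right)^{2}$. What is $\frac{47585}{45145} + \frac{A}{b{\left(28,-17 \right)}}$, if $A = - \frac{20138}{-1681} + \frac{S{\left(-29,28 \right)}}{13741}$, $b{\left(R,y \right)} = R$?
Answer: $\frac{621521188853}{417114898018} \approx 1.49$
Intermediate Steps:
$S{\left(G,I \right)} = 4 I^{2}$ ($S{\left(G,I \right)} = \left(2 I\right)^{2} = 4 I^{2}$)
$A = \frac{40283982}{3299803}$ ($A = - \frac{20138}{-1681} + \frac{4 \cdot 28^{2}}{13741} = \left(-20138\right) \left(- \frac{1}{1681}\right) + 4 \cdot 784 \cdot \frac{1}{13741} = \frac{20138}{1681} + 3136 \cdot \frac{1}{13741} = \frac{20138}{1681} + \frac{448}{1963} = \frac{40283982}{3299803} \approx 12.208$)
$\frac{47585}{45145} + \frac{A}{b{\left(28,-17 \right)}} = \frac{47585}{45145} + \frac{40283982}{3299803 \cdot 28} = 47585 \cdot \frac{1}{45145} + \frac{40283982}{3299803} \cdot \frac{1}{28} = \frac{9517}{9029} + \frac{20141991}{46197242} = \frac{621521188853}{417114898018}$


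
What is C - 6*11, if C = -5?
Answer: -71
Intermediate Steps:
C - 6*11 = -5 - 6*11 = -5 - 66 = -71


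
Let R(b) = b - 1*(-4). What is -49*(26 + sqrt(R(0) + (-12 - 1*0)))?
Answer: -1274 - 98*I*sqrt(2) ≈ -1274.0 - 138.59*I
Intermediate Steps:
R(b) = 4 + b (R(b) = b + 4 = 4 + b)
-49*(26 + sqrt(R(0) + (-12 - 1*0))) = -49*(26 + sqrt((4 + 0) + (-12 - 1*0))) = -49*(26 + sqrt(4 + (-12 + 0))) = -49*(26 + sqrt(4 - 12)) = -49*(26 + sqrt(-8)) = -49*(26 + 2*I*sqrt(2)) = -1274 - 98*I*sqrt(2)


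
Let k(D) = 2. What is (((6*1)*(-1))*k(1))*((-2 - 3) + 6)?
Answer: -12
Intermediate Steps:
(((6*1)*(-1))*k(1))*((-2 - 3) + 6) = (((6*1)*(-1))*2)*((-2 - 3) + 6) = ((6*(-1))*2)*(-5 + 6) = -6*2*1 = -12*1 = -12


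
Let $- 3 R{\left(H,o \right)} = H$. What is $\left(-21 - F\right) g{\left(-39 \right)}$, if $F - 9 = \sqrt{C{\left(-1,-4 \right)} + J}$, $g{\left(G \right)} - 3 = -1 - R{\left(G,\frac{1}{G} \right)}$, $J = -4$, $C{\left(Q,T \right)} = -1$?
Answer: $330 + 11 i \sqrt{5} \approx 330.0 + 24.597 i$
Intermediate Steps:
$R{\left(H,o \right)} = - \frac{H}{3}$
$g{\left(G \right)} = 2 + \frac{G}{3}$ ($g{\left(G \right)} = 3 - \left(1 - \frac{G}{3}\right) = 3 + \left(-1 + \frac{G}{3}\right) = 2 + \frac{G}{3}$)
$F = 9 + i \sqrt{5}$ ($F = 9 + \sqrt{-1 - 4} = 9 + \sqrt{-5} = 9 + i \sqrt{5} \approx 9.0 + 2.2361 i$)
$\left(-21 - F\right) g{\left(-39 \right)} = \left(-21 - \left(9 + i \sqrt{5}\right)\right) \left(2 + \frac{1}{3} \left(-39\right)\right) = \left(-21 - \left(9 + i \sqrt{5}\right)\right) \left(2 - 13\right) = \left(-30 - i \sqrt{5}\right) \left(-11\right) = 330 + 11 i \sqrt{5}$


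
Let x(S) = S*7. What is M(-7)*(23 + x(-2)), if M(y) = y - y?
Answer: 0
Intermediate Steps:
M(y) = 0
x(S) = 7*S
M(-7)*(23 + x(-2)) = 0*(23 + 7*(-2)) = 0*(23 - 14) = 0*9 = 0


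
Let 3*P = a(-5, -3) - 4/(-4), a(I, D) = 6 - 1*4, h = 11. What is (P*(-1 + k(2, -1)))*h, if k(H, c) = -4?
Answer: -55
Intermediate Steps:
a(I, D) = 2 (a(I, D) = 6 - 4 = 2)
P = 1 (P = (2 - 4/(-4))/3 = (2 - 4*(-1/4))/3 = (2 + 1)/3 = (1/3)*3 = 1)
(P*(-1 + k(2, -1)))*h = (1*(-1 - 4))*11 = (1*(-5))*11 = -5*11 = -55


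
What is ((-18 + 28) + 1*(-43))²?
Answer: 1089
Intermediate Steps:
((-18 + 28) + 1*(-43))² = (10 - 43)² = (-33)² = 1089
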